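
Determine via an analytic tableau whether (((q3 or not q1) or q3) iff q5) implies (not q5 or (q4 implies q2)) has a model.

Initial set: {((((q3 or not q1) or q3) iff q5) implies (not q5 or (q4 implies q2)))}.
((((q3 or not q1) or q3) iff q5) implies (not q5 or (q4 implies q2))): β-rule — branch into not (((q3 or not q1) or q3) iff q5)  //  (not q5 or (q4 implies q2)).
  branch 1 (add not (((q3 or not q1) or q3) iff q5)):
    not (((q3 or not q1) or q3) iff q5): β-rule — branch into ((q3 or not q1) or q3), not q5  //  not ((q3 or not q1) or q3), q5.
      branch 1.1 (add ((q3 or not q1) or q3), not q5):
        ((q3 or not q1) or q3): β-rule — branch into (q3 or not q1)  //  q3.
          branch 1.1.1 (add (q3 or not q1)):
            (q3 or not q1): β-rule — branch into q3  //  not q1.
              branch 1.1.1.1 (add q3):
                ○ open, literals {q3=true, q5=false}.
              branch 1.1.1.2 (add not q1):
                ○ open, literals {q1=false, q5=false}.
          branch 1.1.2 (add q3):
            ○ open, literals {q3=true, q5=false}.
      branch 1.2 (add not ((q3 or not q1) or q3), q5):
        not ((q3 or not q1) or q3): α-rule — add not (q3 or not q1), not q3.
        not (q3 or not q1): α-rule — add not q3, not not q1.
        ○ open, literals {q1=true, q3=false, q5=true}.
  branch 2 (add (not q5 or (q4 implies q2))):
    (not q5 or (q4 implies q2)): β-rule — branch into not q5  //  (q4 implies q2).
      branch 2.1 (add not q5):
        ○ open, literals {q5=false}.
      branch 2.2 (add (q4 implies q2)):
        (q4 implies q2): β-rule — branch into not q4  //  q2.
          branch 2.2.1 (add not q4):
            ○ open, literals {q4=false}.
          branch 2.2.2 (add q2):
            ○ open, literals {q2=true}.
0 branches closed, 7 open.
An open branch gives a satisfying assignment: q3=true, q5=false.

Satisfiable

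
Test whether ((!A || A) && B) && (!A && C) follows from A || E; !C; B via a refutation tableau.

No

Initial set: {(A || E); !C; B; !(((!A || A) && B) && (!A && C))}.
(A || E): β-rule — branch into A  //  E.
  branch 1 (add A):
    !(((!A || A) && B) && (!A && C)): β-rule — branch into !((!A || A) && B)  //  !(!A && C).
      branch 1.1 (add !((!A || A) && B)):
        !((!A || A) && B): β-rule — branch into !(!A || A)  //  !B.
          branch 1.1.1 (add !(!A || A)):
            !(!A || A): α-rule — add !!A, !A.
            × closes — contains both A and !A.
          branch 1.1.2 (add !B):
            × closes — contains both B and !B.
      branch 1.2 (add !(!A && C)):
        !(!A && C): β-rule — branch into !!A  //  !C.
          branch 1.2.1 (add !!A):
            ○ open, literals {A=true, B=true, C=false}.
          branch 1.2.2 (add !C):
            ○ open, literals {A=true, B=true, C=false}.
  branch 2 (add E):
    !(((!A || A) && B) && (!A && C)): β-rule — branch into !((!A || A) && B)  //  !(!A && C).
      branch 2.1 (add !((!A || A) && B)):
        !((!A || A) && B): β-rule — branch into !(!A || A)  //  !B.
          branch 2.1.1 (add !(!A || A)):
            !(!A || A): α-rule — add !!A, !A.
            × closes — contains both A and !A.
          branch 2.1.2 (add !B):
            × closes — contains both B and !B.
      branch 2.2 (add !(!A && C)):
        !(!A && C): β-rule — branch into !!A  //  !C.
          branch 2.2.1 (add !!A):
            ○ open, literals {A=true, B=true, C=false, E=true}.
          branch 2.2.2 (add !C):
            ○ open, literals {B=true, C=false, E=true}.
4 branches closed, 4 open.
An open branch gives a countermodel: A=true, B=true, C=false (unmentioned atoms arbitrary); the premises hold there but the conclusion fails.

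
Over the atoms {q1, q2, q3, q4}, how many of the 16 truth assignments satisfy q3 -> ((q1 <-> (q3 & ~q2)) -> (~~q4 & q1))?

Initial set: {(q3 -> ((q1 <-> (q3 & ~q2)) -> (~~q4 & q1)))}.
(q3 -> ((q1 <-> (q3 & ~q2)) -> (~~q4 & q1))): β-rule — branch into ~q3  //  ((q1 <-> (q3 & ~q2)) -> (~~q4 & q1)).
  branch 1 (add ~q3):
    ○ open, literals {q3=false}.
  branch 2 (add ((q1 <-> (q3 & ~q2)) -> (~~q4 & q1))):
    ((q1 <-> (q3 & ~q2)) -> (~~q4 & q1)): β-rule — branch into ~(q1 <-> (q3 & ~q2))  //  (~~q4 & q1).
      branch 2.1 (add ~(q1 <-> (q3 & ~q2))):
        ~(q1 <-> (q3 & ~q2)): β-rule — branch into q1, ~(q3 & ~q2)  //  ~q1, (q3 & ~q2).
          branch 2.1.1 (add q1, ~(q3 & ~q2)):
            ~(q3 & ~q2): β-rule — branch into ~q3  //  ~~q2.
              branch 2.1.1.1 (add ~q3):
                ○ open, literals {q1=true, q3=false}.
              branch 2.1.1.2 (add ~~q2):
                ○ open, literals {q1=true, q2=true}.
          branch 2.1.2 (add ~q1, (q3 & ~q2)):
            (q3 & ~q2): α-rule — add q3, ~q2.
            ○ open, literals {q1=false, q2=false, q3=true}.
      branch 2.2 (add (~~q4 & q1)):
        (~~q4 & q1): α-rule — add ~~q4, q1.
        ~~q4: drop double negation, giving q4.
        ○ open, literals {q1=true, q4=true}.
0 branches closed, 5 open.
Each open branch fixes some atoms; the unmentioned ones are free. Counting distinct full assignments: branch {q3=false} (q1, q2, q4) contributes 8 new; branch {q1=true, q3=false} (q2, q4) contributes 0 new; branch {q1=true, q2=true} (q3, q4) contributes 2 new; branch {q1=false, q2=false, q3=true} (q4) contributes 2 new; branch {q1=true, q4=true} (q2, q3) contributes 1 new. Total: 13.

13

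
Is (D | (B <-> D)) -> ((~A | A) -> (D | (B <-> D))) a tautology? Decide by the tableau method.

Valid

Assume the negation and expand:
Initial set: {~((D | (B <-> D)) -> ((~A | A) -> (D | (B <-> D))))}.
~((D | (B <-> D)) -> ((~A | A) -> (D | (B <-> D)))): α-rule — add (D | (B <-> D)), ~((~A | A) -> (D | (B <-> D))).
~((~A | A) -> (D | (B <-> D))): α-rule — add (~A | A), ~(D | (B <-> D)).
~(D | (B <-> D)): α-rule — add ~D, ~(B <-> D).
(D | (B <-> D)): β-rule — branch into D  //  (B <-> D).
  branch 1 (add D):
    × closes — contains both D and ~D.
  branch 2 (add (B <-> D)):
    (~A | A): β-rule — branch into ~A  //  A.
      branch 2.1 (add ~A):
        ~(B <-> D): β-rule — branch into B, ~D  //  ~B, D.
          branch 2.1.1 (add B, ~D):
            (B <-> D): β-rule — branch into B, D  //  ~B, ~D.
              branch 2.1.1.1 (add B, D):
                × closes — contains both D and ~D.
              branch 2.1.1.2 (add ~B, ~D):
                × closes — contains both B and ~B.
          branch 2.1.2 (add ~B, D):
            × closes — contains both D and ~D.
      branch 2.2 (add A):
        ~(B <-> D): β-rule — branch into B, ~D  //  ~B, D.
          branch 2.2.1 (add B, ~D):
            (B <-> D): β-rule — branch into B, D  //  ~B, ~D.
              branch 2.2.1.1 (add B, D):
                × closes — contains both D and ~D.
              branch 2.2.1.2 (add ~B, ~D):
                × closes — contains both B and ~B.
          branch 2.2.2 (add ~B, D):
            × closes — contains both D and ~D.
All 7 branches close.
Every branch closed, so the negation is unsatisfiable and the formula is valid.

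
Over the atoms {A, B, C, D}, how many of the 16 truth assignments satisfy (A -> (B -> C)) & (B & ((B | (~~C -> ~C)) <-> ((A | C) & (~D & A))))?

Initial set: {((A -> (B -> C)) & (B & ((B | (~~C -> ~C)) <-> ((A | C) & (~D & A)))))}.
((A -> (B -> C)) & (B & ((B | (~~C -> ~C)) <-> ((A | C) & (~D & A))))): α-rule — add (A -> (B -> C)), (B & ((B | (~~C -> ~C)) <-> ((A | C) & (~D & A)))).
(B & ((B | (~~C -> ~C)) <-> ((A | C) & (~D & A)))): α-rule — add B, ((B | (~~C -> ~C)) <-> ((A | C) & (~D & A))).
(A -> (B -> C)): β-rule — branch into ~A  //  (B -> C).
  branch 1 (add ~A):
    ((B | (~~C -> ~C)) <-> ((A | C) & (~D & A))): β-rule — branch into (B | (~~C -> ~C)), ((A | C) & (~D & A))  //  ~(B | (~~C -> ~C)), ~((A | C) & (~D & A)).
      branch 1.1 (add (B | (~~C -> ~C)), ((A | C) & (~D & A))):
        ((A | C) & (~D & A)): α-rule — add (A | C), (~D & A).
        (~D & A): α-rule — add ~D, A.
        × closes — contains both A and ~A.
      branch 1.2 (add ~(B | (~~C -> ~C)), ~((A | C) & (~D & A))):
        ~(B | (~~C -> ~C)): α-rule — add ~B, ~(~~C -> ~C).
        × closes — contains both B and ~B.
  branch 2 (add (B -> C)):
    ((B | (~~C -> ~C)) <-> ((A | C) & (~D & A))): β-rule — branch into (B | (~~C -> ~C)), ((A | C) & (~D & A))  //  ~(B | (~~C -> ~C)), ~((A | C) & (~D & A)).
      branch 2.1 (add (B | (~~C -> ~C)), ((A | C) & (~D & A))):
        ((A | C) & (~D & A)): α-rule — add (A | C), (~D & A).
        (~D & A): α-rule — add ~D, A.
        (B -> C): β-rule — branch into ~B  //  C.
          branch 2.1.1 (add ~B):
            × closes — contains both B and ~B.
          branch 2.1.2 (add C):
            (B | (~~C -> ~C)): β-rule — branch into B  //  (~~C -> ~C).
              branch 2.1.2.1 (add B):
                (A | C): β-rule — branch into A  //  C.
                  branch 2.1.2.1.1 (add A):
                    ○ open, literals {A=1, B=1, C=1, D=0}.
                  branch 2.1.2.1.2 (add C):
                    ○ open, literals {A=1, B=1, C=1, D=0}.
              branch 2.1.2.2 (add (~~C -> ~C)):
                (A | C): β-rule — branch into A  //  C.
                  branch 2.1.2.2.1 (add A):
                    (~~C -> ~C): β-rule — branch into ~~~C  //  ~C.
                      branch 2.1.2.2.1.1 (add ~~~C):
                        ~~~C: drop double negation, giving ~C.
                        × closes — contains both C and ~C.
                      branch 2.1.2.2.1.2 (add ~C):
                        × closes — contains both C and ~C.
                  branch 2.1.2.2.2 (add C):
                    (~~C -> ~C): β-rule — branch into ~~~C  //  ~C.
                      branch 2.1.2.2.2.1 (add ~~~C):
                        ~~~C: drop double negation, giving ~C.
                        × closes — contains both C and ~C.
                      branch 2.1.2.2.2.2 (add ~C):
                        × closes — contains both C and ~C.
      branch 2.2 (add ~(B | (~~C -> ~C)), ~((A | C) & (~D & A))):
        ~(B | (~~C -> ~C)): α-rule — add ~B, ~(~~C -> ~C).
        × closes — contains both B and ~B.
8 branches closed, 2 open.
Each open branch fixes some atoms; the unmentioned ones are free. Counting distinct full assignments: branch {A=1, B=1, C=1, D=0} (none free) contributes 1 new; branch {A=1, B=1, C=1, D=0} (none free) contributes 0 new. Total: 1.

1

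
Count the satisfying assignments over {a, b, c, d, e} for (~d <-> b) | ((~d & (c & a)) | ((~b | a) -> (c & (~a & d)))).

22

Initial set: {((~d <-> b) | ((~d & (c & a)) | ((~b | a) -> (c & (~a & d)))))}.
((~d <-> b) | ((~d & (c & a)) | ((~b | a) -> (c & (~a & d))))): β-rule — branch into (~d <-> b)  //  ((~d & (c & a)) | ((~b | a) -> (c & (~a & d)))).
  branch 1 (add (~d <-> b)):
    (~d <-> b): β-rule — branch into ~d, b  //  ~~d, ~b.
      branch 1.1 (add ~d, b):
        ○ open, literals {b=1, d=0}.
      branch 1.2 (add ~~d, ~b):
        ○ open, literals {b=0, d=1}.
  branch 2 (add ((~d & (c & a)) | ((~b | a) -> (c & (~a & d))))):
    ((~d & (c & a)) | ((~b | a) -> (c & (~a & d)))): β-rule — branch into (~d & (c & a))  //  ((~b | a) -> (c & (~a & d))).
      branch 2.1 (add (~d & (c & a))):
        (~d & (c & a)): α-rule — add ~d, (c & a).
        (c & a): α-rule — add c, a.
        ○ open, literals {a=1, c=1, d=0}.
      branch 2.2 (add ((~b | a) -> (c & (~a & d)))):
        ((~b | a) -> (c & (~a & d))): β-rule — branch into ~(~b | a)  //  (c & (~a & d)).
          branch 2.2.1 (add ~(~b | a)):
            ~(~b | a): α-rule — add ~~b, ~a.
            ○ open, literals {a=0, b=1}.
          branch 2.2.2 (add (c & (~a & d))):
            (c & (~a & d)): α-rule — add c, (~a & d).
            (~a & d): α-rule — add ~a, d.
            ○ open, literals {a=0, c=1, d=1}.
0 branches closed, 5 open.
Each open branch fixes some atoms; the unmentioned ones are free. Counting distinct full assignments: branch {b=1, d=0} (a, c, e) contributes 8 new; branch {b=0, d=1} (a, c, e) contributes 8 new; branch {a=1, c=1, d=0} (b, e) contributes 2 new; branch {a=0, b=1} (c, d, e) contributes 4 new; branch {a=0, c=1, d=1} (b, e) contributes 0 new. Total: 22.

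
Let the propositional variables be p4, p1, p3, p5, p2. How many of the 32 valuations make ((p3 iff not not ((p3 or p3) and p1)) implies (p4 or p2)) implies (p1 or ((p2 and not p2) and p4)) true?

Initial set: {(((p3 iff not not ((p3 or p3) and p1)) implies (p4 or p2)) implies (p1 or ((p2 and not p2) and p4)))}.
(((p3 iff not not ((p3 or p3) and p1)) implies (p4 or p2)) implies (p1 or ((p2 and not p2) and p4))): β-rule — branch into not ((p3 iff not not ((p3 or p3) and p1)) implies (p4 or p2))  //  (p1 or ((p2 and not p2) and p4)).
  branch 1 (add not ((p3 iff not not ((p3 or p3) and p1)) implies (p4 or p2))):
    not ((p3 iff not not ((p3 or p3) and p1)) implies (p4 or p2)): α-rule — add (p3 iff not not ((p3 or p3) and p1)), not (p4 or p2).
    not (p4 or p2): α-rule — add not p4, not p2.
    (p3 iff not not ((p3 or p3) and p1)): β-rule — branch into p3, not not ((p3 or p3) and p1)  //  not p3, not not not ((p3 or p3) and p1).
      branch 1.1 (add p3, not not ((p3 or p3) and p1)):
        not not ((p3 or p3) and p1): drop double negation, giving ((p3 or p3) and p1).
        ((p3 or p3) and p1): α-rule — add (p3 or p3), p1.
        (p3 or p3): β-rule — branch into p3  //  p3.
          branch 1.1.1 (add p3):
            ○ open, literals {p1=true, p2=false, p3=true, p4=false}.
          branch 1.1.2 (add p3):
            ○ open, literals {p1=true, p2=false, p3=true, p4=false}.
      branch 1.2 (add not p3, not not not ((p3 or p3) and p1)):
        not not not ((p3 or p3) and p1): drop double negation, giving not ((p3 or p3) and p1).
        not ((p3 or p3) and p1): β-rule — branch into not (p3 or p3)  //  not p1.
          branch 1.2.1 (add not (p3 or p3)):
            not (p3 or p3): α-rule — add not p3, not p3.
            ○ open, literals {p2=false, p3=false, p4=false}.
          branch 1.2.2 (add not p1):
            ○ open, literals {p1=false, p2=false, p3=false, p4=false}.
  branch 2 (add (p1 or ((p2 and not p2) and p4))):
    (p1 or ((p2 and not p2) and p4)): β-rule — branch into p1  //  ((p2 and not p2) and p4).
      branch 2.1 (add p1):
        ○ open, literals {p1=true}.
      branch 2.2 (add ((p2 and not p2) and p4)):
        ((p2 and not p2) and p4): α-rule — add (p2 and not p2), p4.
        (p2 and not p2): α-rule — add p2, not p2.
        × closes — contains both p2 and not p2.
1 branch closed, 5 open.
Each open branch fixes some atoms; the unmentioned ones are free. Counting distinct full assignments: branch {p1=true, p2=false, p3=true, p4=false} (p5) contributes 2 new; branch {p1=true, p2=false, p3=true, p4=false} (p5) contributes 0 new; branch {p2=false, p3=false, p4=false} (p1, p5) contributes 4 new; branch {p1=false, p2=false, p3=false, p4=false} (p5) contributes 0 new; branch {p1=true} (p4, p3, p5, p2) contributes 12 new. Total: 18.

18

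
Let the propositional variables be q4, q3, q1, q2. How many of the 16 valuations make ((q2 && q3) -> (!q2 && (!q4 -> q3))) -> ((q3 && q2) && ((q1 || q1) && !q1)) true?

4

Initial set: {(((q2 && q3) -> (!q2 && (!q4 -> q3))) -> ((q3 && q2) && ((q1 || q1) && !q1)))}.
(((q2 && q3) -> (!q2 && (!q4 -> q3))) -> ((q3 && q2) && ((q1 || q1) && !q1))): β-rule — branch into !((q2 && q3) -> (!q2 && (!q4 -> q3)))  //  ((q3 && q2) && ((q1 || q1) && !q1)).
  branch 1 (add !((q2 && q3) -> (!q2 && (!q4 -> q3)))):
    !((q2 && q3) -> (!q2 && (!q4 -> q3))): α-rule — add (q2 && q3), !(!q2 && (!q4 -> q3)).
    (q2 && q3): α-rule — add q2, q3.
    !(!q2 && (!q4 -> q3)): β-rule — branch into !!q2  //  !(!q4 -> q3).
      branch 1.1 (add !!q2):
        ○ open, literals {q2=T, q3=T}.
      branch 1.2 (add !(!q4 -> q3)):
        !(!q4 -> q3): α-rule — add !q4, !q3.
        × closes — contains both q3 and !q3.
  branch 2 (add ((q3 && q2) && ((q1 || q1) && !q1))):
    ((q3 && q2) && ((q1 || q1) && !q1)): α-rule — add (q3 && q2), ((q1 || q1) && !q1).
    (q3 && q2): α-rule — add q3, q2.
    ((q1 || q1) && !q1): α-rule — add (q1 || q1), !q1.
    (q1 || q1): β-rule — branch into q1  //  q1.
      branch 2.1 (add q1):
        × closes — contains both q1 and !q1.
      branch 2.2 (add q1):
        × closes — contains both q1 and !q1.
3 branches closed, 1 open.
Each open branch fixes some atoms; the unmentioned ones are free. Counting distinct full assignments: branch {q2=T, q3=T} (q4, q1) contributes 4 new. Total: 4.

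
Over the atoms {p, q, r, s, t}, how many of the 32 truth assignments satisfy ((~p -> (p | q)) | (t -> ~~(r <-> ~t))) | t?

Initial set: {(((~p -> (p | q)) | (t -> ~~(r <-> ~t))) | t)}.
(((~p -> (p | q)) | (t -> ~~(r <-> ~t))) | t): β-rule — branch into ((~p -> (p | q)) | (t -> ~~(r <-> ~t)))  //  t.
  branch 1 (add ((~p -> (p | q)) | (t -> ~~(r <-> ~t)))):
    ((~p -> (p | q)) | (t -> ~~(r <-> ~t))): β-rule — branch into (~p -> (p | q))  //  (t -> ~~(r <-> ~t)).
      branch 1.1 (add (~p -> (p | q))):
        (~p -> (p | q)): β-rule — branch into ~~p  //  (p | q).
          branch 1.1.1 (add ~~p):
            ○ open, literals {p=true}.
          branch 1.1.2 (add (p | q)):
            (p | q): β-rule — branch into p  //  q.
              branch 1.1.2.1 (add p):
                ○ open, literals {p=true}.
              branch 1.1.2.2 (add q):
                ○ open, literals {q=true}.
      branch 1.2 (add (t -> ~~(r <-> ~t))):
        (t -> ~~(r <-> ~t)): β-rule — branch into ~t  //  ~~(r <-> ~t).
          branch 1.2.1 (add ~t):
            ○ open, literals {t=false}.
          branch 1.2.2 (add ~~(r <-> ~t)):
            ~~(r <-> ~t): drop double negation, giving (r <-> ~t).
            (r <-> ~t): β-rule — branch into r, ~t  //  ~r, ~~t.
              branch 1.2.2.1 (add r, ~t):
                ○ open, literals {r=true, t=false}.
              branch 1.2.2.2 (add ~r, ~~t):
                ○ open, literals {r=false, t=true}.
  branch 2 (add t):
    ○ open, literals {t=true}.
0 branches closed, 7 open.
Each open branch fixes some atoms; the unmentioned ones are free. Counting distinct full assignments: branch {p=true} (q, r, s, t) contributes 16 new; branch {p=true} (q, r, s, t) contributes 0 new; branch {q=true} (p, r, s, t) contributes 8 new; branch {t=false} (p, q, r, s) contributes 4 new; branch {r=true, t=false} (p, q, s) contributes 0 new; branch {r=false, t=true} (p, q, s) contributes 2 new; branch {t=true} (p, q, r, s) contributes 2 new. Total: 32.

32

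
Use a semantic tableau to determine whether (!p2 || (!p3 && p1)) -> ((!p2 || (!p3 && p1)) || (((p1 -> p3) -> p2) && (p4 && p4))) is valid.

Valid

Assume the negation and expand:
Initial set: {!((!p2 || (!p3 && p1)) -> ((!p2 || (!p3 && p1)) || (((p1 -> p3) -> p2) && (p4 && p4))))}.
!((!p2 || (!p3 && p1)) -> ((!p2 || (!p3 && p1)) || (((p1 -> p3) -> p2) && (p4 && p4)))): α-rule — add (!p2 || (!p3 && p1)), !((!p2 || (!p3 && p1)) || (((p1 -> p3) -> p2) && (p4 && p4))).
!((!p2 || (!p3 && p1)) || (((p1 -> p3) -> p2) && (p4 && p4))): α-rule — add !(!p2 || (!p3 && p1)), !(((p1 -> p3) -> p2) && (p4 && p4)).
!(!p2 || (!p3 && p1)): α-rule — add !!p2, !(!p3 && p1).
(!p2 || (!p3 && p1)): β-rule — branch into !p2  //  (!p3 && p1).
  branch 1 (add !p2):
    × closes — contains both p2 and !p2.
  branch 2 (add (!p3 && p1)):
    (!p3 && p1): α-rule — add !p3, p1.
    !(((p1 -> p3) -> p2) && (p4 && p4)): β-rule — branch into !((p1 -> p3) -> p2)  //  !(p4 && p4).
      branch 2.1 (add !((p1 -> p3) -> p2)):
        !((p1 -> p3) -> p2): α-rule — add (p1 -> p3), !p2.
        × closes — contains both p2 and !p2.
      branch 2.2 (add !(p4 && p4)):
        !(!p3 && p1): β-rule — branch into !!p3  //  !p1.
          branch 2.2.1 (add !!p3):
            × closes — contains both p3 and !p3.
          branch 2.2.2 (add !p1):
            × closes — contains both p1 and !p1.
All 4 branches close.
Every branch closed, so the negation is unsatisfiable and the formula is valid.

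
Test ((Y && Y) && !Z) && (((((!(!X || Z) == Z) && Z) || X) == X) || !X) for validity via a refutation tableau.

Assume the negation and expand:
Initial set: {!(((Y && Y) && !Z) && (((((!(!X || Z) == Z) && Z) || X) == X) || !X))}.
!(((Y && Y) && !Z) && (((((!(!X || Z) == Z) && Z) || X) == X) || !X)): β-rule — branch into !((Y && Y) && !Z)  //  !(((((!(!X || Z) == Z) && Z) || X) == X) || !X).
  branch 1 (add !((Y && Y) && !Z)):
    !((Y && Y) && !Z): β-rule — branch into !(Y && Y)  //  !!Z.
      branch 1.1 (add !(Y && Y)):
        !(Y && Y): β-rule — branch into !Y  //  !Y.
          branch 1.1.1 (add !Y):
            ○ open, literals {Y=F}.
          branch 1.1.2 (add !Y):
            ○ open, literals {Y=F}.
      branch 1.2 (add !!Z):
        ○ open, literals {Z=T}.
  branch 2 (add !(((((!(!X || Z) == Z) && Z) || X) == X) || !X)):
    !(((((!(!X || Z) == Z) && Z) || X) == X) || !X): α-rule — add !((((!(!X || Z) == Z) && Z) || X) == X), !!X.
    !((((!(!X || Z) == Z) && Z) || X) == X): β-rule — branch into (((!(!X || Z) == Z) && Z) || X), !X  //  !(((!(!X || Z) == Z) && Z) || X), X.
      branch 2.1 (add (((!(!X || Z) == Z) && Z) || X), !X):
        × closes — contains both X and !X.
      branch 2.2 (add !(((!(!X || Z) == Z) && Z) || X), X):
        !(((!(!X || Z) == Z) && Z) || X): α-rule — add !((!(!X || Z) == Z) && Z), !X.
        × closes — contains both X and !X.
2 branches closed, 3 open.
An open branch gives a countermodel: Y=F (unmentioned atoms arbitrary); under it the original formula is false.

Not valid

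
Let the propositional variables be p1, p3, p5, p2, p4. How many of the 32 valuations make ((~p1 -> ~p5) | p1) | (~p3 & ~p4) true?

Initial set: {(((~p1 -> ~p5) | p1) | (~p3 & ~p4))}.
(((~p1 -> ~p5) | p1) | (~p3 & ~p4)): β-rule — branch into ((~p1 -> ~p5) | p1)  //  (~p3 & ~p4).
  branch 1 (add ((~p1 -> ~p5) | p1)):
    ((~p1 -> ~p5) | p1): β-rule — branch into (~p1 -> ~p5)  //  p1.
      branch 1.1 (add (~p1 -> ~p5)):
        (~p1 -> ~p5): β-rule — branch into ~~p1  //  ~p5.
          branch 1.1.1 (add ~~p1):
            ○ open, literals {p1=1}.
          branch 1.1.2 (add ~p5):
            ○ open, literals {p5=0}.
      branch 1.2 (add p1):
        ○ open, literals {p1=1}.
  branch 2 (add (~p3 & ~p4)):
    (~p3 & ~p4): α-rule — add ~p3, ~p4.
    ○ open, literals {p3=0, p4=0}.
0 branches closed, 4 open.
Each open branch fixes some atoms; the unmentioned ones are free. Counting distinct full assignments: branch {p1=1} (p3, p5, p2, p4) contributes 16 new; branch {p5=0} (p1, p3, p2, p4) contributes 8 new; branch {p1=1} (p3, p5, p2, p4) contributes 0 new; branch {p3=0, p4=0} (p1, p5, p2) contributes 2 new. Total: 26.

26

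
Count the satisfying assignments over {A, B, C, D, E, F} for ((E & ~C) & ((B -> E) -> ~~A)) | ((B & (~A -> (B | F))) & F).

22

Initial set: {(((E & ~C) & ((B -> E) -> ~~A)) | ((B & (~A -> (B | F))) & F))}.
(((E & ~C) & ((B -> E) -> ~~A)) | ((B & (~A -> (B | F))) & F)): β-rule — branch into ((E & ~C) & ((B -> E) -> ~~A))  //  ((B & (~A -> (B | F))) & F).
  branch 1 (add ((E & ~C) & ((B -> E) -> ~~A))):
    ((E & ~C) & ((B -> E) -> ~~A)): α-rule — add (E & ~C), ((B -> E) -> ~~A).
    (E & ~C): α-rule — add E, ~C.
    ((B -> E) -> ~~A): β-rule — branch into ~(B -> E)  //  ~~A.
      branch 1.1 (add ~(B -> E)):
        ~(B -> E): α-rule — add B, ~E.
        × closes — contains both E and ~E.
      branch 1.2 (add ~~A):
        ~~A: drop double negation, giving A.
        ○ open, literals {A=true, C=false, E=true}.
  branch 2 (add ((B & (~A -> (B | F))) & F)):
    ((B & (~A -> (B | F))) & F): α-rule — add (B & (~A -> (B | F))), F.
    (B & (~A -> (B | F))): α-rule — add B, (~A -> (B | F)).
    (~A -> (B | F)): β-rule — branch into ~~A  //  (B | F).
      branch 2.1 (add ~~A):
        ○ open, literals {A=true, B=true, F=true}.
      branch 2.2 (add (B | F)):
        (B | F): β-rule — branch into B  //  F.
          branch 2.2.1 (add B):
            ○ open, literals {B=true, F=true}.
          branch 2.2.2 (add F):
            ○ open, literals {B=true, F=true}.
1 branch closed, 4 open.
Each open branch fixes some atoms; the unmentioned ones are free. Counting distinct full assignments: branch {A=true, C=false, E=true} (B, D, F) contributes 8 new; branch {A=true, B=true, F=true} (C, D, E) contributes 6 new; branch {B=true, F=true} (A, C, D, E) contributes 8 new; branch {B=true, F=true} (A, C, D, E) contributes 0 new. Total: 22.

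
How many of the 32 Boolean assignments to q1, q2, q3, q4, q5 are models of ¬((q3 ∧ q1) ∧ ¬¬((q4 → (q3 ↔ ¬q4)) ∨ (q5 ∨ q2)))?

Initial set: {¬((q3 ∧ q1) ∧ ¬¬((q4 → (q3 ↔ ¬q4)) ∨ (q5 ∨ q2)))}.
¬((q3 ∧ q1) ∧ ¬¬((q4 → (q3 ↔ ¬q4)) ∨ (q5 ∨ q2))): β-rule — branch into ¬(q3 ∧ q1)  //  ¬¬¬((q4 → (q3 ↔ ¬q4)) ∨ (q5 ∨ q2)).
  branch 1 (add ¬(q3 ∧ q1)):
    ¬(q3 ∧ q1): β-rule — branch into ¬q3  //  ¬q1.
      branch 1.1 (add ¬q3):
        ○ open, literals {q3=false}.
      branch 1.2 (add ¬q1):
        ○ open, literals {q1=false}.
  branch 2 (add ¬¬¬((q4 → (q3 ↔ ¬q4)) ∨ (q5 ∨ q2))):
    ¬¬¬((q4 → (q3 ↔ ¬q4)) ∨ (q5 ∨ q2)): drop double negation, giving ¬((q4 → (q3 ↔ ¬q4)) ∨ (q5 ∨ q2)).
    ¬((q4 → (q3 ↔ ¬q4)) ∨ (q5 ∨ q2)): α-rule — add ¬(q4 → (q3 ↔ ¬q4)), ¬(q5 ∨ q2).
    ¬(q4 → (q3 ↔ ¬q4)): α-rule — add q4, ¬(q3 ↔ ¬q4).
    ¬(q5 ∨ q2): α-rule — add ¬q5, ¬q2.
    ¬(q3 ↔ ¬q4): β-rule — branch into q3, ¬¬q4  //  ¬q3, ¬q4.
      branch 2.1 (add q3, ¬¬q4):
        ○ open, literals {q2=false, q3=true, q4=true, q5=false}.
      branch 2.2 (add ¬q3, ¬q4):
        × closes — contains both q4 and ¬q4.
1 branch closed, 3 open.
Each open branch fixes some atoms; the unmentioned ones are free. Counting distinct full assignments: branch {q3=false} (q1, q2, q4, q5) contributes 16 new; branch {q1=false} (q2, q3, q4, q5) contributes 8 new; branch {q2=false, q3=true, q4=true, q5=false} (q1) contributes 1 new. Total: 25.

25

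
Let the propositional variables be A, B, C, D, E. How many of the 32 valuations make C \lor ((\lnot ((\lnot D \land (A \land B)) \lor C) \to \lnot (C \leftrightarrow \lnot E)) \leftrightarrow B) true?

25

Initial set: {(C \lor ((\lnot ((\lnot D \land (A \land B)) \lor C) \to \lnot (C \leftrightarrow \lnot E)) \leftrightarrow B))}.
(C \lor ((\lnot ((\lnot D \land (A \land B)) \lor C) \to \lnot (C \leftrightarrow \lnot E)) \leftrightarrow B)): β-rule — branch into C  //  ((\lnot ((\lnot D \land (A \land B)) \lor C) \to \lnot (C \leftrightarrow \lnot E)) \leftrightarrow B).
  branch 1 (add C):
    ○ open, literals {C=true}.
  branch 2 (add ((\lnot ((\lnot D \land (A \land B)) \lor C) \to \lnot (C \leftrightarrow \lnot E)) \leftrightarrow B)):
    ((\lnot ((\lnot D \land (A \land B)) \lor C) \to \lnot (C \leftrightarrow \lnot E)) \leftrightarrow B): β-rule — branch into (\lnot ((\lnot D \land (A \land B)) \lor C) \to \lnot (C \leftrightarrow \lnot E)), B  //  \lnot (\lnot ((\lnot D \land (A \land B)) \lor C) \to \lnot (C \leftrightarrow \lnot E)), \lnot B.
      branch 2.1 (add (\lnot ((\lnot D \land (A \land B)) \lor C) \to \lnot (C \leftrightarrow \lnot E)), B):
        (\lnot ((\lnot D \land (A \land B)) \lor C) \to \lnot (C \leftrightarrow \lnot E)): β-rule — branch into \lnot \lnot ((\lnot D \land (A \land B)) \lor C)  //  \lnot (C \leftrightarrow \lnot E).
          branch 2.1.1 (add \lnot \lnot ((\lnot D \land (A \land B)) \lor C)):
            \lnot \lnot ((\lnot D \land (A \land B)) \lor C): β-rule — branch into (\lnot D \land (A \land B))  //  C.
              branch 2.1.1.1 (add (\lnot D \land (A \land B))):
                (\lnot D \land (A \land B)): α-rule — add \lnot D, (A \land B).
                (A \land B): α-rule — add A, B.
                ○ open, literals {A=true, B=true, D=false}.
              branch 2.1.1.2 (add C):
                ○ open, literals {B=true, C=true}.
          branch 2.1.2 (add \lnot (C \leftrightarrow \lnot E)):
            \lnot (C \leftrightarrow \lnot E): β-rule — branch into C, \lnot \lnot E  //  \lnot C, \lnot E.
              branch 2.1.2.1 (add C, \lnot \lnot E):
                ○ open, literals {B=true, C=true, E=true}.
              branch 2.1.2.2 (add \lnot C, \lnot E):
                ○ open, literals {B=true, C=false, E=false}.
      branch 2.2 (add \lnot (\lnot ((\lnot D \land (A \land B)) \lor C) \to \lnot (C \leftrightarrow \lnot E)), \lnot B):
        \lnot (\lnot ((\lnot D \land (A \land B)) \lor C) \to \lnot (C \leftrightarrow \lnot E)): α-rule — add \lnot ((\lnot D \land (A \land B)) \lor C), \lnot \lnot (C \leftrightarrow \lnot E).
        \lnot ((\lnot D \land (A \land B)) \lor C): α-rule — add \lnot (\lnot D \land (A \land B)), \lnot C.
        \lnot \lnot (C \leftrightarrow \lnot E): β-rule — branch into C, \lnot E  //  \lnot C, \lnot \lnot E.
          branch 2.2.1 (add C, \lnot E):
            × closes — contains both C and \lnot C.
          branch 2.2.2 (add \lnot C, \lnot \lnot E):
            \lnot (\lnot D \land (A \land B)): β-rule — branch into \lnot \lnot D  //  \lnot (A \land B).
              branch 2.2.2.1 (add \lnot \lnot D):
                ○ open, literals {B=false, C=false, D=true, E=true}.
              branch 2.2.2.2 (add \lnot (A \land B)):
                \lnot (A \land B): β-rule — branch into \lnot A  //  \lnot B.
                  branch 2.2.2.2.1 (add \lnot A):
                    ○ open, literals {A=false, B=false, C=false, E=true}.
                  branch 2.2.2.2.2 (add \lnot B):
                    ○ open, literals {B=false, C=false, E=true}.
1 branch closed, 8 open.
Each open branch fixes some atoms; the unmentioned ones are free. Counting distinct full assignments: branch {C=true} (A, B, D, E) contributes 16 new; branch {A=true, B=true, D=false} (C, E) contributes 2 new; branch {B=true, C=true} (A, D, E) contributes 0 new; branch {B=true, C=true, E=true} (A, D) contributes 0 new; branch {B=true, C=false, E=false} (A, D) contributes 3 new; branch {B=false, C=false, D=true, E=true} (A) contributes 2 new; branch {A=false, B=false, C=false, E=true} (D) contributes 1 new; branch {B=false, C=false, E=true} (A, D) contributes 1 new. Total: 25.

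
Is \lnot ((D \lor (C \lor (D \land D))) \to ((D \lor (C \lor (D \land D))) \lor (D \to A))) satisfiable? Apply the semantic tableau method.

Initial set: {\lnot ((D \lor (C \lor (D \land D))) \to ((D \lor (C \lor (D \land D))) \lor (D \to A)))}.
\lnot ((D \lor (C \lor (D \land D))) \to ((D \lor (C \lor (D \land D))) \lor (D \to A))): α-rule — add (D \lor (C \lor (D \land D))), \lnot ((D \lor (C \lor (D \land D))) \lor (D \to A)).
\lnot ((D \lor (C \lor (D \land D))) \lor (D \to A)): α-rule — add \lnot (D \lor (C \lor (D \land D))), \lnot (D \to A).
\lnot (D \lor (C \lor (D \land D))): α-rule — add \lnot D, \lnot (C \lor (D \land D)).
\lnot (D \to A): α-rule — add D, \lnot A.
× closes — contains both D and \lnot D.
All 1 branch closes.
Every branch closed; the formula is unsatisfiable.

Unsatisfiable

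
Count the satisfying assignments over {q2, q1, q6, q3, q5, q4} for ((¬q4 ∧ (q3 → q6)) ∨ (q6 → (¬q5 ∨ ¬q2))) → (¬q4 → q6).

48

Initial set: {(((¬q4 ∧ (q3 → q6)) ∨ (q6 → (¬q5 ∨ ¬q2))) → (¬q4 → q6))}.
(((¬q4 ∧ (q3 → q6)) ∨ (q6 → (¬q5 ∨ ¬q2))) → (¬q4 → q6)): β-rule — branch into ¬((¬q4 ∧ (q3 → q6)) ∨ (q6 → (¬q5 ∨ ¬q2)))  //  (¬q4 → q6).
  branch 1 (add ¬((¬q4 ∧ (q3 → q6)) ∨ (q6 → (¬q5 ∨ ¬q2)))):
    ¬((¬q4 ∧ (q3 → q6)) ∨ (q6 → (¬q5 ∨ ¬q2))): α-rule — add ¬(¬q4 ∧ (q3 → q6)), ¬(q6 → (¬q5 ∨ ¬q2)).
    ¬(q6 → (¬q5 ∨ ¬q2)): α-rule — add q6, ¬(¬q5 ∨ ¬q2).
    ¬(¬q5 ∨ ¬q2): α-rule — add ¬¬q5, ¬¬q2.
    ¬(¬q4 ∧ (q3 → q6)): β-rule — branch into ¬¬q4  //  ¬(q3 → q6).
      branch 1.1 (add ¬¬q4):
        ○ open, literals {q2=true, q4=true, q5=true, q6=true}.
      branch 1.2 (add ¬(q3 → q6)):
        ¬(q3 → q6): α-rule — add q3, ¬q6.
        × closes — contains both q6 and ¬q6.
  branch 2 (add (¬q4 → q6)):
    (¬q4 → q6): β-rule — branch into ¬¬q4  //  q6.
      branch 2.1 (add ¬¬q4):
        ○ open, literals {q4=true}.
      branch 2.2 (add q6):
        ○ open, literals {q6=true}.
1 branch closed, 3 open.
Each open branch fixes some atoms; the unmentioned ones are free. Counting distinct full assignments: branch {q2=true, q4=true, q5=true, q6=true} (q1, q3) contributes 4 new; branch {q4=true} (q2, q1, q6, q3, q5) contributes 28 new; branch {q6=true} (q2, q1, q3, q5, q4) contributes 16 new. Total: 48.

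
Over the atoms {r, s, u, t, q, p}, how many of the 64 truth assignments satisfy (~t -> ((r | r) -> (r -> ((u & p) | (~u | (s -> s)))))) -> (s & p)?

16

Initial set: {T ((~t -> ((r | r) -> (r -> ((u & p) | (~u | (s -> s)))))) -> (s & p))}.
T ((~t -> ((r | r) -> (r -> ((u & p) | (~u | (s -> s)))))) -> (s & p)): β-rule — branch into F (~t -> ((r | r) -> (r -> ((u & p) | (~u | (s -> s))))))  //  T (s & p).
  branch 1 (add F (~t -> ((r | r) -> (r -> ((u & p) | (~u | (s -> s))))))):
    F (~t -> ((r | r) -> (r -> ((u & p) | (~u | (s -> s)))))): α-rule — add T ~t, F ((r | r) -> (r -> ((u & p) | (~u | (s -> s))))).
    F ((r | r) -> (r -> ((u & p) | (~u | (s -> s))))): α-rule — add T (r | r), F (r -> ((u & p) | (~u | (s -> s)))).
    F (r -> ((u & p) | (~u | (s -> s)))): α-rule — add T r, F ((u & p) | (~u | (s -> s))).
    F ((u & p) | (~u | (s -> s))): α-rule — add F (u & p), F (~u | (s -> s)).
    F (~u | (s -> s)): α-rule — add F ~u, F (s -> s).
    F (s -> s): α-rule — add T s, F s.
    × closes — contains both s and ~s.
  branch 2 (add T (s & p)):
    T (s & p): α-rule — add T s, T p.
    ○ open, literals {p=1, s=1}.
1 branch closed, 1 open.
Each open branch fixes some atoms; the unmentioned ones are free. Counting distinct full assignments: branch {p=1, s=1} (r, u, t, q) contributes 16 new. Total: 16.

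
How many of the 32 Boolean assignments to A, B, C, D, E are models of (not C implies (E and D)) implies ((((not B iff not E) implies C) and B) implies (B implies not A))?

28

Initial set: {((not C implies (E and D)) implies ((((not B iff not E) implies C) and B) implies (B implies not A)))}.
((not C implies (E and D)) implies ((((not B iff not E) implies C) and B) implies (B implies not A))): β-rule — branch into not (not C implies (E and D))  //  ((((not B iff not E) implies C) and B) implies (B implies not A)).
  branch 1 (add not (not C implies (E and D))):
    not (not C implies (E and D)): α-rule — add not C, not (E and D).
    not (E and D): β-rule — branch into not E  //  not D.
      branch 1.1 (add not E):
        ○ open, literals {C=false, E=false}.
      branch 1.2 (add not D):
        ○ open, literals {C=false, D=false}.
  branch 2 (add ((((not B iff not E) implies C) and B) implies (B implies not A))):
    ((((not B iff not E) implies C) and B) implies (B implies not A)): β-rule — branch into not (((not B iff not E) implies C) and B)  //  (B implies not A).
      branch 2.1 (add not (((not B iff not E) implies C) and B)):
        not (((not B iff not E) implies C) and B): β-rule — branch into not ((not B iff not E) implies C)  //  not B.
          branch 2.1.1 (add not ((not B iff not E) implies C)):
            not ((not B iff not E) implies C): α-rule — add (not B iff not E), not C.
            (not B iff not E): β-rule — branch into not B, not E  //  not not B, not not E.
              branch 2.1.1.1 (add not B, not E):
                ○ open, literals {B=false, C=false, E=false}.
              branch 2.1.1.2 (add not not B, not not E):
                ○ open, literals {B=true, C=false, E=true}.
          branch 2.1.2 (add not B):
            ○ open, literals {B=false}.
      branch 2.2 (add (B implies not A)):
        (B implies not A): β-rule — branch into not B  //  not A.
          branch 2.2.1 (add not B):
            ○ open, literals {B=false}.
          branch 2.2.2 (add not A):
            ○ open, literals {A=false}.
0 branches closed, 7 open.
Each open branch fixes some atoms; the unmentioned ones are free. Counting distinct full assignments: branch {C=false, E=false} (A, B, D) contributes 8 new; branch {C=false, D=false} (A, B, E) contributes 4 new; branch {B=false, C=false, E=false} (A, D) contributes 0 new; branch {B=true, C=false, E=true} (A, D) contributes 2 new; branch {B=false} (A, C, D, E) contributes 10 new; branch {B=false} (A, C, D, E) contributes 0 new; branch {A=false} (B, C, D, E) contributes 4 new. Total: 28.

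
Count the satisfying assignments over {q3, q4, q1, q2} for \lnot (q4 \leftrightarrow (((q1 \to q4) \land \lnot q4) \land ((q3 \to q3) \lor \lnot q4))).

12

Initial set: {\lnot (q4 \leftrightarrow (((q1 \to q4) \land \lnot q4) \land ((q3 \to q3) \lor \lnot q4)))}.
\lnot (q4 \leftrightarrow (((q1 \to q4) \land \lnot q4) \land ((q3 \to q3) \lor \lnot q4))): β-rule — branch into q4, \lnot (((q1 \to q4) \land \lnot q4) \land ((q3 \to q3) \lor \lnot q4))  //  \lnot q4, (((q1 \to q4) \land \lnot q4) \land ((q3 \to q3) \lor \lnot q4)).
  branch 1 (add q4, \lnot (((q1 \to q4) \land \lnot q4) \land ((q3 \to q3) \lor \lnot q4))):
    \lnot (((q1 \to q4) \land \lnot q4) \land ((q3 \to q3) \lor \lnot q4)): β-rule — branch into \lnot ((q1 \to q4) \land \lnot q4)  //  \lnot ((q3 \to q3) \lor \lnot q4).
      branch 1.1 (add \lnot ((q1 \to q4) \land \lnot q4)):
        \lnot ((q1 \to q4) \land \lnot q4): β-rule — branch into \lnot (q1 \to q4)  //  \lnot \lnot q4.
          branch 1.1.1 (add \lnot (q1 \to q4)):
            \lnot (q1 \to q4): α-rule — add q1, \lnot q4.
            × closes — contains both q4 and \lnot q4.
          branch 1.1.2 (add \lnot \lnot q4):
            ○ open, literals {q4=true}.
      branch 1.2 (add \lnot ((q3 \to q3) \lor \lnot q4)):
        \lnot ((q3 \to q3) \lor \lnot q4): α-rule — add \lnot (q3 \to q3), \lnot \lnot q4.
        \lnot (q3 \to q3): α-rule — add q3, \lnot q3.
        × closes — contains both q3 and \lnot q3.
  branch 2 (add \lnot q4, (((q1 \to q4) \land \lnot q4) \land ((q3 \to q3) \lor \lnot q4))):
    (((q1 \to q4) \land \lnot q4) \land ((q3 \to q3) \lor \lnot q4)): α-rule — add ((q1 \to q4) \land \lnot q4), ((q3 \to q3) \lor \lnot q4).
    ((q1 \to q4) \land \lnot q4): α-rule — add (q1 \to q4), \lnot q4.
    ((q3 \to q3) \lor \lnot q4): β-rule — branch into (q3 \to q3)  //  \lnot q4.
      branch 2.1 (add (q3 \to q3)):
        (q1 \to q4): β-rule — branch into \lnot q1  //  q4.
          branch 2.1.1 (add \lnot q1):
            (q3 \to q3): β-rule — branch into \lnot q3  //  q3.
              branch 2.1.1.1 (add \lnot q3):
                ○ open, literals {q1=false, q3=false, q4=false}.
              branch 2.1.1.2 (add q3):
                ○ open, literals {q1=false, q3=true, q4=false}.
          branch 2.1.2 (add q4):
            × closes — contains both q4 and \lnot q4.
      branch 2.2 (add \lnot q4):
        (q1 \to q4): β-rule — branch into \lnot q1  //  q4.
          branch 2.2.1 (add \lnot q1):
            ○ open, literals {q1=false, q4=false}.
          branch 2.2.2 (add q4):
            × closes — contains both q4 and \lnot q4.
4 branches closed, 4 open.
Each open branch fixes some atoms; the unmentioned ones are free. Counting distinct full assignments: branch {q4=true} (q3, q1, q2) contributes 8 new; branch {q1=false, q3=false, q4=false} (q2) contributes 2 new; branch {q1=false, q3=true, q4=false} (q2) contributes 2 new; branch {q1=false, q4=false} (q3, q2) contributes 0 new. Total: 12.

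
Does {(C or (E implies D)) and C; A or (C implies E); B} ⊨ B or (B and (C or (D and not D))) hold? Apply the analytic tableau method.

Initial set: {((C or (E implies D)) and C); (A or (C implies E)); B; not (B or (B and (C or (D and not D))))}.
((C or (E implies D)) and C): α-rule — add (C or (E implies D)), C.
not (B or (B and (C or (D and not D)))): α-rule — add not B, not (B and (C or (D and not D))).
× closes — contains both B and not B.
All 1 branch closes.
Every branch closed, so the premises entail the conclusion.

Yes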